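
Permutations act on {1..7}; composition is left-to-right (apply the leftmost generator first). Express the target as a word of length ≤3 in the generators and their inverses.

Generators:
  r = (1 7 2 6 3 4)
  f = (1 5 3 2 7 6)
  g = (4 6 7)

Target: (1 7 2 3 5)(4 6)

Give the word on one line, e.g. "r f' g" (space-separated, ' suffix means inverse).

  after f': (1 6 7 2 3 5)
  after g: (1 7 2 3 5)(4 6)

f' g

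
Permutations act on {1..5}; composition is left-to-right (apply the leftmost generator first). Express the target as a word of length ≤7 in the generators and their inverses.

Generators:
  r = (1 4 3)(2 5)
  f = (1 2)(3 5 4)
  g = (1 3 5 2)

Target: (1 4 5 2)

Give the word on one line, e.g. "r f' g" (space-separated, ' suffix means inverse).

  after g: (1 3 5 2)
  after r: (2 4 3)
  after g': (1 2 4)(3 5)
  after f: (2 3 4)
  after r: (1 4 5 2)

g r g' f r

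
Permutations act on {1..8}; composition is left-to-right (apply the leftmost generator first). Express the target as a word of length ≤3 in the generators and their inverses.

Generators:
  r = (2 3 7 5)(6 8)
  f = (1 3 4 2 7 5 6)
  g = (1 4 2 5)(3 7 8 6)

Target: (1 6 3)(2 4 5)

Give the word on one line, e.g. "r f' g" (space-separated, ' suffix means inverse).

  after f': (1 6 5 7 2 4 3)
  after r: (1 8 6 2 4 7 3)
  after r: (1 6 3)(2 4 5)

f' r r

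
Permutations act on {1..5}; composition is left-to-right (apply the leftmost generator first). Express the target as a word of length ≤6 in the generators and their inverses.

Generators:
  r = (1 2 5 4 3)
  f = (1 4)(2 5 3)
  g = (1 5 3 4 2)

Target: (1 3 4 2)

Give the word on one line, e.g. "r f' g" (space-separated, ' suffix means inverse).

g' r' f r

  after g': (1 2 4 3 5)
  after r': (2 5 3)
  after f: (1 4)(2 3 5)
  after r: (1 3 4 2)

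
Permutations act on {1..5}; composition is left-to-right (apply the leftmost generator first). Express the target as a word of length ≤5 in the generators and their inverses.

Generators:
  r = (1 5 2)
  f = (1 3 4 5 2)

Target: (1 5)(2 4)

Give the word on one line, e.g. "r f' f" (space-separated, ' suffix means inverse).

f' r' f f r

  after f': (1 2 5 4 3)
  after r': (1 5 4 3 2)
  after f: (1 2 3)
  after f: (2 4 5)
  after r: (1 5)(2 4)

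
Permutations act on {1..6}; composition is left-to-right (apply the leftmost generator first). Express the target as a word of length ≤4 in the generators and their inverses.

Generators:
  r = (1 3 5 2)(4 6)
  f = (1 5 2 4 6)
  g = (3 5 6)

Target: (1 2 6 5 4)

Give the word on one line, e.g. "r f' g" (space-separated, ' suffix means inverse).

f f

  after f: (1 5 2 4 6)
  after f: (1 2 6 5 4)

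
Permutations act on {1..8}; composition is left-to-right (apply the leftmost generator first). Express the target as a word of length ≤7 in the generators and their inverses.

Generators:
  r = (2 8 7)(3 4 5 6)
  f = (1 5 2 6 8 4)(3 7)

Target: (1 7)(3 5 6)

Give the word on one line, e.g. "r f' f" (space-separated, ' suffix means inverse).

f' r' f' f' f'

  after f': (1 4 8 6 2 5)(3 7)
  after r': (1 3 8 5)(2 4)(6 7)
  after f': (1 7 2 8)(3 6)(4 5)
  after f': (1 3 2 6 7 5 8 4)
  after f': (1 7)(3 5 6)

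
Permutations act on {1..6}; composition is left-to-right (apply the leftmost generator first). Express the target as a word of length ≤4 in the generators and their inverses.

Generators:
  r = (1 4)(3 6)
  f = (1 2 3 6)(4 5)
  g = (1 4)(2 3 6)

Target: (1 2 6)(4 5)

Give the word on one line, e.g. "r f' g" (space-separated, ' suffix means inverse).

  after g': (1 4)(2 6 3)
  after r: (2 3)
  after f: (1 2 6)(4 5)

g' r f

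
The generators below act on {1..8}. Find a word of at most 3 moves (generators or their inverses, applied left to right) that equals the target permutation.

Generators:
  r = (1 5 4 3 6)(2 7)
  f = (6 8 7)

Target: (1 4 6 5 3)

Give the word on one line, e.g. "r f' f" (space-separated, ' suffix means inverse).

r r

  after r: (1 5 4 3 6)(2 7)
  after r: (1 4 6 5 3)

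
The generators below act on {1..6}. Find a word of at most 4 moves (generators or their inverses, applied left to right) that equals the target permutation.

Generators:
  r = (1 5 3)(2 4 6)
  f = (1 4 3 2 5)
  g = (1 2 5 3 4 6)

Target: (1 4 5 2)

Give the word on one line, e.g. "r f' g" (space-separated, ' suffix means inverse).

  after r': (1 3 5)(2 6 4)
  after g: (1 4 5 2)

r' g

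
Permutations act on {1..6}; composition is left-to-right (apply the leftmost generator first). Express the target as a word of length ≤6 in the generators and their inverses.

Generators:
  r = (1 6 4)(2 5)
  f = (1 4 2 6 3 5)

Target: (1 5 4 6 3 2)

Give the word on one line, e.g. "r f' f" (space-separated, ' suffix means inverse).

r' f' f' r r

  after r': (1 4 6)(2 5)
  after f': (2 3 6 5 4)
  after f': (1 5)(2 6 3)
  after r: (1 2 4)(3 5 6)
  after r: (1 5 4 6 3 2)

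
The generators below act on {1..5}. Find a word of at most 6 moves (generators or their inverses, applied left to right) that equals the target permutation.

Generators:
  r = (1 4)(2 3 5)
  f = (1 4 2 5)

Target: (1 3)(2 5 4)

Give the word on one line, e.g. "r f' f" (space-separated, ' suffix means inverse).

  after f': (1 5 2 4)
  after r: (1 2)(3 5)
  after r: (1 3 2 4)
  after f': (1 3 4 5 2)
  after f': (1 3)(2 5 4)

f' r r f' f'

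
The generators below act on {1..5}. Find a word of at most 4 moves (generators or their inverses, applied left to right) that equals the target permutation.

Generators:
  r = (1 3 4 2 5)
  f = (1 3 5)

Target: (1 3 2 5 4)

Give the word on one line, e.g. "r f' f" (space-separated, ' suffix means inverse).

  after r': (1 5 2 4 3)
  after f': (1 3 5 2 4)
  after r': (2 3)(4 5)
  after f: (1 3 2 5 4)

r' f' r' f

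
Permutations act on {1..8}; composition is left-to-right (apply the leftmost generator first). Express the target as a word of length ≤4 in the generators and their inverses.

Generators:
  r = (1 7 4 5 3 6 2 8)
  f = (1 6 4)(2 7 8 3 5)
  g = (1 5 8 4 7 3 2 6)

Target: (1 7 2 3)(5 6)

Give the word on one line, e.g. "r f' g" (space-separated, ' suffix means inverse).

f' g' r' f

  after f': (1 4 6)(2 5 3 8 7)
  after g': (1 8 4 2)(3 5 7)
  after r': (1 2 8 7 5)(3 4 6)
  after f: (1 7 2 3)(5 6)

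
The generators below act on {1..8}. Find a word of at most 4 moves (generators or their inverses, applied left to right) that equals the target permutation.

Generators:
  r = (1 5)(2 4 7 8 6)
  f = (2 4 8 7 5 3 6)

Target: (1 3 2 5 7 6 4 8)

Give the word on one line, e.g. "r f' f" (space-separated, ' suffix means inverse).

  after f: (2 4 8 7 5 3 6)
  after f: (2 8 5 6 4 7 3)
  after r': (1 5 8)(2 7 3 6)
  after f: (1 3 2 5 7 6 4 8)

f f r' f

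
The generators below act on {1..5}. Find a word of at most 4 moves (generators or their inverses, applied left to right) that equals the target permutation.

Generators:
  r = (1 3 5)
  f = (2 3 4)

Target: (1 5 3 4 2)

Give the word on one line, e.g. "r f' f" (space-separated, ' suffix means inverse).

f r'

  after f: (2 3 4)
  after r': (1 5 3 4 2)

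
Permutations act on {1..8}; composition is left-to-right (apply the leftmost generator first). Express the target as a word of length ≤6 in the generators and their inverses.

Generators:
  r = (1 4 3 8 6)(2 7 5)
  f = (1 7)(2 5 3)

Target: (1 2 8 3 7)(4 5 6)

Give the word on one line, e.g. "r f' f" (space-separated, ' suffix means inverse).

  after r: (1 4 3 8 6)(2 7 5)
  after f: (1 4 2)(3 8 6 7)
  after r': (2 6)(4 5 7)
  after f': (1 7 4 2 6 3 5)
  after r': (1 2 8 3 7)(4 5 6)

r f r' f' r'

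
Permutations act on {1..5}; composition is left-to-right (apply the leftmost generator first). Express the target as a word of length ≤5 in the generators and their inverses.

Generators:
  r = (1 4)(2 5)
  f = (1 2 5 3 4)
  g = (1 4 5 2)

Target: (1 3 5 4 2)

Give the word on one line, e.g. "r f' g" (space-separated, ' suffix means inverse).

f' f' r

  after f': (1 4 3 5 2)
  after f': (1 3 2 4 5)
  after r: (1 3 5 4 2)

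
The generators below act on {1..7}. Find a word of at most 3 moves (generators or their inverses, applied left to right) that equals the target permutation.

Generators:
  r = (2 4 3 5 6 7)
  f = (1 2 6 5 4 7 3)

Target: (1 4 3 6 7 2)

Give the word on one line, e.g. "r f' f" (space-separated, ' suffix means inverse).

  after f': (1 3 7 4 5 6 2)
  after r': (1 4 3 6 7 2)

f' r'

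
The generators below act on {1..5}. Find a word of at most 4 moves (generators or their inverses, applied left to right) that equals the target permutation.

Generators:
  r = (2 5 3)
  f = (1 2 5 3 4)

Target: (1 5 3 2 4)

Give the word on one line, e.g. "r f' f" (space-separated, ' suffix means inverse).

  after f': (1 4 3 5 2)
  after r: (1 4 2)
  after f': (1 3 5 2 4)
  after r': (1 5 3 2 4)

f' r f' r'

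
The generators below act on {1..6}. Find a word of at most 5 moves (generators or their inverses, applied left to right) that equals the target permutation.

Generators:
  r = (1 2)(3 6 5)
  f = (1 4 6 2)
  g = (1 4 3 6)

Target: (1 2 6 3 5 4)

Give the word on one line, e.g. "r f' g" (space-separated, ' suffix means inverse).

  after r: (1 2)(3 6 5)
  after r: (3 5 6)
  after f': (1 2 6 3 5 4)

r r f'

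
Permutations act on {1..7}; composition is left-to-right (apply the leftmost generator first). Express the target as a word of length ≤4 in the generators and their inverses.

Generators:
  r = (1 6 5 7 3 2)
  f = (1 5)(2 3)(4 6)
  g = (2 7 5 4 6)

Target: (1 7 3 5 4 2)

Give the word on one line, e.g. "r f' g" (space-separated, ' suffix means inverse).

  after g': (2 6 4 5 7)
  after r': (1 2)(3 7)(4 6)
  after g: (1 7 3 5 4 2)

g' r' g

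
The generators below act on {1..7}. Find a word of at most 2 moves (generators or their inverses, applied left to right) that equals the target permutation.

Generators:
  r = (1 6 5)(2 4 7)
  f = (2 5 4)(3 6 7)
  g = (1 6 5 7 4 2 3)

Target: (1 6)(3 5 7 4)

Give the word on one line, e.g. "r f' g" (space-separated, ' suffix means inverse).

  after g': (1 3 2 4 7 5 6)
  after f: (1 6)(3 5 7 4)

g' f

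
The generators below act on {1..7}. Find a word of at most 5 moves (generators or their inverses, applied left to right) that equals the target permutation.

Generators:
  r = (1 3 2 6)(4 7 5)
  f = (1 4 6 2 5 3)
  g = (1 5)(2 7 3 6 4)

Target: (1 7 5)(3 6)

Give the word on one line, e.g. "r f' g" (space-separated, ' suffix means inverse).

  after r': (1 6 2 3)(4 5 7)
  after f: (1 2)(3 4)(5 7 6)
  after f: (1 5 7 2 4)(3 6)
  after r': (1 7 3 2 5 4 6)
  after f': (1 7 5)(3 6)

r' f f r' f'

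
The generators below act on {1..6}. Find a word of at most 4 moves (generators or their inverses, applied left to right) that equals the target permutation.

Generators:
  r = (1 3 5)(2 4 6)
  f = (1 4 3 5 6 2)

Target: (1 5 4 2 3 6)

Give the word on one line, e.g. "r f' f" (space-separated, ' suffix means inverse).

r f

  after r: (1 3 5)(2 4 6)
  after f: (1 5 4 2 3 6)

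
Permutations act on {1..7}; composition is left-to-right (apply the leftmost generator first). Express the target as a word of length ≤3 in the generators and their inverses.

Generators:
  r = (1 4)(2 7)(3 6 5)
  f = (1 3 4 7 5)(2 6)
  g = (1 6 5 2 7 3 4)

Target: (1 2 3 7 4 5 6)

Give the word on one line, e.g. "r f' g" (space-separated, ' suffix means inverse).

f' g' f

  after f': (1 5 7 4 3)(2 6)
  after g': (1 6 5 2)(3 4 7)
  after f: (1 2 3 7 4 5 6)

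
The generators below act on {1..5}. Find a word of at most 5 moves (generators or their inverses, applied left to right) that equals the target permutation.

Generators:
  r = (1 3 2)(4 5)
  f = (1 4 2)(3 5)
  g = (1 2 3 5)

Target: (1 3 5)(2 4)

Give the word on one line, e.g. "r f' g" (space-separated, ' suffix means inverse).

f f g

  after f: (1 4 2)(3 5)
  after f: (1 2 4)
  after g: (1 3 5)(2 4)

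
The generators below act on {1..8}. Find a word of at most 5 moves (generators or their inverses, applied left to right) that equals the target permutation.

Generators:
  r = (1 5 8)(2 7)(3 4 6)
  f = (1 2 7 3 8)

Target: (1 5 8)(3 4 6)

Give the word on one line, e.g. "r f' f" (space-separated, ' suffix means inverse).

  after r: (1 5 8)(2 7)(3 4 6)
  after r: (1 8 5)(3 6 4)
  after r: (2 7)
  after r: (1 5 8)(3 4 6)

r r r r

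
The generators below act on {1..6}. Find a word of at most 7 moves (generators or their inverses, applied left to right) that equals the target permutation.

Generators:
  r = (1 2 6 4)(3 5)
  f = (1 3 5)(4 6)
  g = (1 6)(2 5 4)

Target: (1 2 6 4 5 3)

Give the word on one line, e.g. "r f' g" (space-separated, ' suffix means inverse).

  after f: (1 3 5)(4 6)
  after g': (1 3 2 4)(5 6)
  after g': (1 3 4 6 2 5)
  after f: (1 5 3 6 2)
  after g': (1 2 6 4 5 3)

f g' g' f g'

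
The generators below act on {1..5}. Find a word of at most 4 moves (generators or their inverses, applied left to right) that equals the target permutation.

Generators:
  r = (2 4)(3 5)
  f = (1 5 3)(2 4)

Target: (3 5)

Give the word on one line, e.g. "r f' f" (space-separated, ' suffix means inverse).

  after r: (2 4)(3 5)
  after f: (1 5)
  after f: (1 3)(2 4)
  after f: (3 5)

r f f f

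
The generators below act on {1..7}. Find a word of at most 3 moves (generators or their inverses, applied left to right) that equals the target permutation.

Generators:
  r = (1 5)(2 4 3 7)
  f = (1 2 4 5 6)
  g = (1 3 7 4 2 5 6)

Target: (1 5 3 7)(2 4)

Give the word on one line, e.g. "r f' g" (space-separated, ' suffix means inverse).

  after f': (1 6 5 4 2)
  after r: (1 6)(2 5 3 7)
  after f': (1 5 3 7)(2 4)

f' r f'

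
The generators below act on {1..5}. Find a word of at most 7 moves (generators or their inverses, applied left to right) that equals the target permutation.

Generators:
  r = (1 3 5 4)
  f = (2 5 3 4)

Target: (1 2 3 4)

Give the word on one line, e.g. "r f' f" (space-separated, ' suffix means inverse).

  after f': (2 4 3 5)
  after r': (1 4)(2 5)
  after r': (1 5 2 3)
  after f': (1 2 5 4 3)
  after r': (1 2 3 4)

f' r' r' f' r'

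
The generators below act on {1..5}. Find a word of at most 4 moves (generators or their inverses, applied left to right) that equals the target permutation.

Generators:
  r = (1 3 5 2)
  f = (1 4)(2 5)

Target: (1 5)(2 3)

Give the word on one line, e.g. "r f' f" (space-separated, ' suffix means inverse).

  after r: (1 3 5 2)
  after f': (1 3 2 4)
  after f': (1 3 5 2)
  after r: (1 5)(2 3)

r f' f' r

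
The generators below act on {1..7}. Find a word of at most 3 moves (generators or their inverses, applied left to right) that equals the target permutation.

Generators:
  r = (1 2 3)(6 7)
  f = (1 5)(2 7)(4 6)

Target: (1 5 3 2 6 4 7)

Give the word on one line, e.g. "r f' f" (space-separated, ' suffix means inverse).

f' r'

  after f': (1 5)(2 7)(4 6)
  after r': (1 5 3 2 6 4 7)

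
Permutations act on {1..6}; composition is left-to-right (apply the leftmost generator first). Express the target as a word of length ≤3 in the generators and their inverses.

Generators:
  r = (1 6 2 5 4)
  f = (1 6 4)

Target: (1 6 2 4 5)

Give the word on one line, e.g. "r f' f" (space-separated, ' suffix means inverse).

  after f': (1 4 6)
  after r: (2 5 4)
  after r: (1 6 2 4 5)

f' r r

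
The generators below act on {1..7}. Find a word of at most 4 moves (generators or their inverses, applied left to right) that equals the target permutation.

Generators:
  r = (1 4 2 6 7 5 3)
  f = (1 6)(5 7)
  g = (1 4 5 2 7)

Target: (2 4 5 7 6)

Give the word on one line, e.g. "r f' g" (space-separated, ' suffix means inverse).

f g' g' f

  after f: (1 6)(5 7)
  after g': (1 6 7 4)(2 5)
  after g': (1 6 2 4 7)
  after f: (2 4 5 7 6)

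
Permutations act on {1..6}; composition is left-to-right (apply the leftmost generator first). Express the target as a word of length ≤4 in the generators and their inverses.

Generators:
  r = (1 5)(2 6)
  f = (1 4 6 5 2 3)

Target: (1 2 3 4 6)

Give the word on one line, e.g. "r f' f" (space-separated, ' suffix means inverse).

f' r' f'

  after f': (1 3 2 5 6 4)
  after r': (1 3 6 4 5 2)
  after f': (1 2 3 4 6)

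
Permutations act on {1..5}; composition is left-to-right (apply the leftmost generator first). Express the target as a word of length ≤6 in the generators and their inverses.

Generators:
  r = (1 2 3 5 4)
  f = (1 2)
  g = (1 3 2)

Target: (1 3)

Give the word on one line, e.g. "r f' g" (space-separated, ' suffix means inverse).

f g f' g' f

  after f: (1 2)
  after g: (2 3)
  after f': (1 2 3)
  after g': (1 3 2)
  after f: (1 3)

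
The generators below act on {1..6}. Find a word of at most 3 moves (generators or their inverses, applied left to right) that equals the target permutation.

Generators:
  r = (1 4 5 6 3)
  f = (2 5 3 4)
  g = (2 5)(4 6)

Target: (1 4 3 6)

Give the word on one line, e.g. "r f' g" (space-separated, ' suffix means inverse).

  after g: (2 5)(4 6)
  after f': (3 5 4 6)
  after r: (1 4 3 6)

g f' r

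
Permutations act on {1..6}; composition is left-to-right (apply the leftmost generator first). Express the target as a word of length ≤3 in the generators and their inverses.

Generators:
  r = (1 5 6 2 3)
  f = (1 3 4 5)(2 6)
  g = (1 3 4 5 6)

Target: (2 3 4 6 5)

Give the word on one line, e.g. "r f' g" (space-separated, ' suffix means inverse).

g r

  after g: (1 3 4 5 6)
  after r: (2 3 4 6 5)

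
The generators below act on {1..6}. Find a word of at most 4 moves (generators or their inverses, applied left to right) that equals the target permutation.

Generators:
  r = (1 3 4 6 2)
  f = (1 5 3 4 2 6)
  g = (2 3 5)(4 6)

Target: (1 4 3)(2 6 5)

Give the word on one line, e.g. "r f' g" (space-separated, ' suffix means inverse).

  after g: (2 3 5)(4 6)
  after r': (1 2)(3 5 6)
  after f': (1 4 3)(2 6 5)

g r' f'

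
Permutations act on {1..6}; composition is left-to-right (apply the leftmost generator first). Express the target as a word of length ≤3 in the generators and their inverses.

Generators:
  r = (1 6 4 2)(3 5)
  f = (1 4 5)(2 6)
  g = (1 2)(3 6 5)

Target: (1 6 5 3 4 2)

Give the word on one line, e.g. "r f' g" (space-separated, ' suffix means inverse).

r' f'

  after r': (1 2 4 6)(3 5)
  after f': (1 6 5 3 4 2)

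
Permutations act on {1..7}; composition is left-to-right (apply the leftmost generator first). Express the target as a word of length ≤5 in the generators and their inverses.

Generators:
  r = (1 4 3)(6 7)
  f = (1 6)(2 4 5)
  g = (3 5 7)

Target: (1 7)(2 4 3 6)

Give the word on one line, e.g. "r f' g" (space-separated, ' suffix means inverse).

  after r: (1 4 3)(6 7)
  after g': (1 4 7 6 5 3)
  after f: (1 5 3 6 2 4 7)
  after g: (1 7)(2 4 3 6)

r g' f g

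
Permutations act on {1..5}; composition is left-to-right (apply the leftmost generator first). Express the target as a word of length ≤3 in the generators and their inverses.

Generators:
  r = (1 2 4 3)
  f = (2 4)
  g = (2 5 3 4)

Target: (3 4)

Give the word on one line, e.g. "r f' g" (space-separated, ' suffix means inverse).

g f g'

  after g: (2 5 3 4)
  after f: (2 5 3)
  after g': (3 4)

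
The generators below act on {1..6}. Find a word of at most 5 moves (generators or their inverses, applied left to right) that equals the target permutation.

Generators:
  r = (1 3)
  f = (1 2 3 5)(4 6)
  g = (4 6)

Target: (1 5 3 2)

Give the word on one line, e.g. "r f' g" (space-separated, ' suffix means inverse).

f g f' f'

  after f: (1 2 3 5)(4 6)
  after g: (1 2 3 5)
  after f': (4 6)
  after f': (1 5 3 2)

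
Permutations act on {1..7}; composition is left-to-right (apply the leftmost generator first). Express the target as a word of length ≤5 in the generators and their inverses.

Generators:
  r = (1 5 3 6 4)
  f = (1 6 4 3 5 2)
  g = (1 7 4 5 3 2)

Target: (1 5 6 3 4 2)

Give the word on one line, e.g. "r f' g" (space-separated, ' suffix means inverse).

  after r: (1 5 3 6 4)
  after f': (1 3)(2 5 4)
  after r': (1 5 6 3 4 2)

r f' r'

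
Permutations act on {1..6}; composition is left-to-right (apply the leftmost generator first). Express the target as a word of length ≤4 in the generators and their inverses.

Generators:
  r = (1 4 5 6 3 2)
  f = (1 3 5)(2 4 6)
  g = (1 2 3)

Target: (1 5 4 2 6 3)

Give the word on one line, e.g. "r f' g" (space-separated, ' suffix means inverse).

g f r g'

  after g: (1 2 3)
  after f: (1 4 6 2 5)
  after r: (1 5 4 3 2 6)
  after g': (1 5 4 2 6 3)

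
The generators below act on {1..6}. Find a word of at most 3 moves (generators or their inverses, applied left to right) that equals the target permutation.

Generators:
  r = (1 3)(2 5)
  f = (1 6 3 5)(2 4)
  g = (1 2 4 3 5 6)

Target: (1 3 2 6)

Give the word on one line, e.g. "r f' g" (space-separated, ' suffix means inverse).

  after g': (1 6 5 3 4 2)
  after f: (1 3 2 6)

g' f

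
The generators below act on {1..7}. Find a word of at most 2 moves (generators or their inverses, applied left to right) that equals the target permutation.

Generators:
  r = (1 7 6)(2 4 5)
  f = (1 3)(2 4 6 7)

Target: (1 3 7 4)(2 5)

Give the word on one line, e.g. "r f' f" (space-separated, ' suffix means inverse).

f r

  after f: (1 3)(2 4 6 7)
  after r: (1 3 7 4)(2 5)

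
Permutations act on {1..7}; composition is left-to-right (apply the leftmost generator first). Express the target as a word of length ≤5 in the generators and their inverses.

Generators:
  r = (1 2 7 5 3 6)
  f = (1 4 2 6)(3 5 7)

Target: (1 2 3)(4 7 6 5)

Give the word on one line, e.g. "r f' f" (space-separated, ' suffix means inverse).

  after r: (1 2 7 5 3 6)
  after f': (1 4)(2 5 7 3)
  after r': (1 4 6 3)(2 7 5)
  after f': (2 5 4)(3 6 7)
  after r: (1 2 3)(4 7 6 5)

r f' r' f' r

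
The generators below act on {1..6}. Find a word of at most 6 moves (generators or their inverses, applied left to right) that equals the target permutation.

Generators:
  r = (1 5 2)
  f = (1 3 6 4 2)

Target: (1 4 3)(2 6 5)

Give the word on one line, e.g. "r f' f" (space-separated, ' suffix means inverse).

f' f' r' r'

  after f': (1 2 4 6 3)
  after f': (1 4 3 2 6)
  after r': (1 4 3 5)(2 6)
  after r': (1 4 3)(2 6 5)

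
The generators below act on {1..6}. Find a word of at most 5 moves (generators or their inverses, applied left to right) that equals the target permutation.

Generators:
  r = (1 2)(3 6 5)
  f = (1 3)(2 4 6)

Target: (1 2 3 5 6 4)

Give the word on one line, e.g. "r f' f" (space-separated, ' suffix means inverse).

f f r'

  after f: (1 3)(2 4 6)
  after f: (2 6 4)
  after r': (1 2 3 5 6 4)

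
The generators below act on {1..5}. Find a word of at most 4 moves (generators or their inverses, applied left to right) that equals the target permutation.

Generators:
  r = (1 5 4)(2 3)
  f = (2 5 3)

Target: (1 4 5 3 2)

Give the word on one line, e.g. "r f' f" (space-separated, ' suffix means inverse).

  after f: (2 5 3)
  after r: (1 5 2 4)
  after r: (1 4 5 3 2)

f r r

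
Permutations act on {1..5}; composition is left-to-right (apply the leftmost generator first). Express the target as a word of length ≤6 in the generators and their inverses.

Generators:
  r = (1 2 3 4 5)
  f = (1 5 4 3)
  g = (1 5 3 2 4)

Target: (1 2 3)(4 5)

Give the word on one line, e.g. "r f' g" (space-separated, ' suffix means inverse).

  after r: (1 2 3 4 5)
  after r: (1 3 5 2 4)
  after g': (1 5 3)
  after f: (1 4 3 5)
  after g': (1 2 3)(4 5)

r r g' f g'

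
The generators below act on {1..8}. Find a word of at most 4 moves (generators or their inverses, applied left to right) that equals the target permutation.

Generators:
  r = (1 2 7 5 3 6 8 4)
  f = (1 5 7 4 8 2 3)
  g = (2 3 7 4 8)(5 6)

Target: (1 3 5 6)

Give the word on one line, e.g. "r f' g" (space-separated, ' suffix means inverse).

  after g: (2 3 7 4 8)(5 6)
  after f': (1 3 5 6)

g f'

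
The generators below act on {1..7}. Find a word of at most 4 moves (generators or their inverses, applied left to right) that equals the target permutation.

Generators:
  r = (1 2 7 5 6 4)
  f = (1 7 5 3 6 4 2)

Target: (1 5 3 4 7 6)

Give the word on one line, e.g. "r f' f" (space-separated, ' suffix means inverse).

f r

  after f: (1 7 5 3 6 4 2)
  after r: (1 5 3 4 7 6)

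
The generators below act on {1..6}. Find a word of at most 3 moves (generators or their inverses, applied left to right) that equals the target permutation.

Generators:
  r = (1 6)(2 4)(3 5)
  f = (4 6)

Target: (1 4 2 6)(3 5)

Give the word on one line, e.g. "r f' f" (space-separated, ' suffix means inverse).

r f

  after r: (1 6)(2 4)(3 5)
  after f: (1 4 2 6)(3 5)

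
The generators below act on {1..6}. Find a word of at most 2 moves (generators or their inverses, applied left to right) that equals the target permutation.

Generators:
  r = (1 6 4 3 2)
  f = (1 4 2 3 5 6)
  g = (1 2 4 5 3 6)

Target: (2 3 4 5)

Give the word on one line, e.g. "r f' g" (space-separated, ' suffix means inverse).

  after g: (1 2 4 5 3 6)
  after r: (2 3 4 5)

g r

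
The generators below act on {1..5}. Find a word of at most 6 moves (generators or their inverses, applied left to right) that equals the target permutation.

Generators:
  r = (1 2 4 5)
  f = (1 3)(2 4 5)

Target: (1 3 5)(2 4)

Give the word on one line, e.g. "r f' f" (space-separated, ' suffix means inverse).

  after f': (1 3)(2 5 4)
  after r': (1 3 5 2 4)
  after f: (2 5 4 3)
  after f: (1 3 4)
  after r: (1 3 5)(2 4)

f' r' f f r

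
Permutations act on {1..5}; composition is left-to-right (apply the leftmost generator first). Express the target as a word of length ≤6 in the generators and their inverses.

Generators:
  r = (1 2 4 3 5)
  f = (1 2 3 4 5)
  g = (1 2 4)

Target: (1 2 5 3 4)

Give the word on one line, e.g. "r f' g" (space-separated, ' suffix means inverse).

g' f g f g

  after g': (1 4 2)
  after f: (1 5)(3 4)
  after g: (1 5 2 4 3)
  after f: (2 5 3)
  after g: (1 2 5 3 4)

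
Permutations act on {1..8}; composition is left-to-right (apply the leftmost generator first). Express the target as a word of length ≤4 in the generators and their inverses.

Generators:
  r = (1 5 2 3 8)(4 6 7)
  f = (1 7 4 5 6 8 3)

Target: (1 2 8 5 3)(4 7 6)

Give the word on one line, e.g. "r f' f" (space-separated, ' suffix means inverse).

r r

  after r: (1 5 2 3 8)(4 6 7)
  after r: (1 2 8 5 3)(4 7 6)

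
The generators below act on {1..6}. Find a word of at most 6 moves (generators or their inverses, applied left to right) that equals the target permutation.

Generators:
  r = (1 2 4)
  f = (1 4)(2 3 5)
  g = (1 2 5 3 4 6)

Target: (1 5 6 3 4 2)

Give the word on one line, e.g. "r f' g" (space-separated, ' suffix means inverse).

  after r': (1 4 2)
  after g': (1 3 5 2 6 4)
  after r': (1 3 5)(2 6)
  after f': (1 2 6 5 4)
  after g: (1 5 6 3 4 2)

r' g' r' f' g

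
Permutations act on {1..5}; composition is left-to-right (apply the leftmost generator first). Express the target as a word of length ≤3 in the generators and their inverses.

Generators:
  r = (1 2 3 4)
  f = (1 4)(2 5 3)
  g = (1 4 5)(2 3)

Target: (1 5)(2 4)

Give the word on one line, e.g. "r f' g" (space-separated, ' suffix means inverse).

g' r

  after g': (1 5 4)(2 3)
  after r: (1 5)(2 4)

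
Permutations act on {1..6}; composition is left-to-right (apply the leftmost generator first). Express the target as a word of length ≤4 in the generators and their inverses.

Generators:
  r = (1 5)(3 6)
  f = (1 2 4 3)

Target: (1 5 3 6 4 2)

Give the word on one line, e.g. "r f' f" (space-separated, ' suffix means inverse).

  after r': (1 5)(3 6)
  after f': (1 5 3 6 4 2)

r' f'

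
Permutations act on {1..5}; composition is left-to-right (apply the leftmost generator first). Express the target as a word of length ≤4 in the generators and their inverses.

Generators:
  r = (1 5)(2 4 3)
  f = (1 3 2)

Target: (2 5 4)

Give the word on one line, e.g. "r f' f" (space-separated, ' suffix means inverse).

r' f f r

  after r': (1 5)(2 3 4)
  after f: (1 5 3 4)
  after f: (1 5 2)(3 4)
  after r: (2 5 4)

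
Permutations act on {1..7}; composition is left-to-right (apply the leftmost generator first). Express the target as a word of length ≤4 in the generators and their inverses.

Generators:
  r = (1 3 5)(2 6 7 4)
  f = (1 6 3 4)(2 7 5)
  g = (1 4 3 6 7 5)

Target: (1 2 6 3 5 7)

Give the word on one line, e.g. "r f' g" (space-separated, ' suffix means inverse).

r g r'

  after r: (1 3 5)(2 6 7 4)
  after g: (1 6 5 4 2 7 3)
  after r': (1 2 6 3 5 7)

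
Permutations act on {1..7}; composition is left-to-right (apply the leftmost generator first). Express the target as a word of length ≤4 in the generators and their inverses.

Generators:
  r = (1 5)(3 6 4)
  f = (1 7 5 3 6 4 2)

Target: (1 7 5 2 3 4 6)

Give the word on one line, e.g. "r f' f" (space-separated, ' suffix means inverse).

  after r': (1 5)(3 4 6)
  after f': (1 7)(2 4 3 6 5)
  after r: (1 7 5 2 3 4 6)

r' f' r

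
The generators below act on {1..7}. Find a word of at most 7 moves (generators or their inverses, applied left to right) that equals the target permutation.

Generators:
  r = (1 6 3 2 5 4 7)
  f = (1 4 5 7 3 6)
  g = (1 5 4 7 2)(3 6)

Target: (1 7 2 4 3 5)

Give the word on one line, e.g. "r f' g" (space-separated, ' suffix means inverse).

f' r f' r' g

  after f': (1 6 3 7 5 4)
  after r: (1 3)(2 5 7 4 6)
  after f': (1 7)(2 4 3 6)
  after r': (1 4 6 3)(2 5)
  after g: (1 7 2 4 3 5)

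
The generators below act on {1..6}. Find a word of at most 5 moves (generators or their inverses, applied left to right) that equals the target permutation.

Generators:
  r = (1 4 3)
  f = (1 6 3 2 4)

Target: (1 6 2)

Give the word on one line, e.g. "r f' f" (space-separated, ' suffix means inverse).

f' r' f

  after f': (1 4 2 3 6)
  after r': (2 4)(3 6)
  after f: (1 6 2)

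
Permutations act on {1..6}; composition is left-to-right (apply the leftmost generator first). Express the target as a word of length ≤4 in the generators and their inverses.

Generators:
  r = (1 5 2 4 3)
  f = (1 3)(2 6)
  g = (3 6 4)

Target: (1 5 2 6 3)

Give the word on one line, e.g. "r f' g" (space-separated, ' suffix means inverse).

  after r: (1 5 2 4 3)
  after g': (1 5 2 6 3)

r g'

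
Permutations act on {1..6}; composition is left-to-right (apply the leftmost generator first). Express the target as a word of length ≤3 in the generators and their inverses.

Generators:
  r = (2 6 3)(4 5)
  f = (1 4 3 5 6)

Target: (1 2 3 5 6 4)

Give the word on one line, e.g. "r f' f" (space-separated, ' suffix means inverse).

  after f': (1 6 5 3 4)
  after r': (1 2 3 5 6 4)

f' r'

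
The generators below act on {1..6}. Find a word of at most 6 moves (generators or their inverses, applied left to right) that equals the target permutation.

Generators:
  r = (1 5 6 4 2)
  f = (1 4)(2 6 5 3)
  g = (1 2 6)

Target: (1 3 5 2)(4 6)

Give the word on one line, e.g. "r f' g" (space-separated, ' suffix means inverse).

g' g' f' g'

  after g': (1 6 2)
  after g': (1 2 6)
  after f': (1 3 5 6 4)
  after g': (1 3 5 2)(4 6)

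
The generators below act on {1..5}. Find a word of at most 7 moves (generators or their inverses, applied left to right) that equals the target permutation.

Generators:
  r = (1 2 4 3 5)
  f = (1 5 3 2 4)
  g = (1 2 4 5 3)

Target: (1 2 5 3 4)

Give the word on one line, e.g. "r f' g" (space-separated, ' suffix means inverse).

r' f' r' g' r'

  after r': (1 5 3 4 2)
  after f': (2 4 3)
  after r': (1 5 3)
  after g': (1 4 2)
  after r': (1 2 5 3 4)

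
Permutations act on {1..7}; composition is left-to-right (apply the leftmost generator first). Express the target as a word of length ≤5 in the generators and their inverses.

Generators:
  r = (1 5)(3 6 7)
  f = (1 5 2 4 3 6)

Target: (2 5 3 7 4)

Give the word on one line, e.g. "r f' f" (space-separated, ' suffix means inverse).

r f' r r

  after r: (1 5)(3 6 7)
  after f': (2 5 6 7 4)
  after r: (1 5 7 4 2)(3 6)
  after r: (2 5 3 7 4)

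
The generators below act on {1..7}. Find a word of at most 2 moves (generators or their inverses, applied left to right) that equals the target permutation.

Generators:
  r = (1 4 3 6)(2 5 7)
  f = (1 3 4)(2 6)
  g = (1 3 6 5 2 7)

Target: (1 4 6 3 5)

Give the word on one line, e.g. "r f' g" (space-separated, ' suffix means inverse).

  after r: (1 4 3 6)(2 5 7)
  after g: (1 4 6 3 5)

r g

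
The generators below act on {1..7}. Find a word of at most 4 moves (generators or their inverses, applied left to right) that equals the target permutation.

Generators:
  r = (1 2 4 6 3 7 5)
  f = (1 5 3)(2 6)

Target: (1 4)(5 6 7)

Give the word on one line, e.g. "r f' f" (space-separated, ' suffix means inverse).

  after r: (1 2 4 6 3 7 5)
  after r: (1 4 3 5 2 6 7)
  after f: (1 4)(5 6 7)

r r f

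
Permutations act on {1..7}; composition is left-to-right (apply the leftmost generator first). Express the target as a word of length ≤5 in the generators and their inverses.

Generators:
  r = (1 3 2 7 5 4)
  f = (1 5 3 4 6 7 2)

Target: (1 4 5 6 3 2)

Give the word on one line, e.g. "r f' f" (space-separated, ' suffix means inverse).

  after f': (1 2 7 6 4 3 5)
  after r': (1 3 7 6 5 4)
  after f: (1 4 5 6 3 2)

f' r' f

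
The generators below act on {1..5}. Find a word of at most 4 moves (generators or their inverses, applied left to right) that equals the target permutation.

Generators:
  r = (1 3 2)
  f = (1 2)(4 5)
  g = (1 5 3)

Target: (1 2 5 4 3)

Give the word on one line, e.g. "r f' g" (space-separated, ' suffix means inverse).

f' g

  after f': (1 2)(4 5)
  after g: (1 2 5 4 3)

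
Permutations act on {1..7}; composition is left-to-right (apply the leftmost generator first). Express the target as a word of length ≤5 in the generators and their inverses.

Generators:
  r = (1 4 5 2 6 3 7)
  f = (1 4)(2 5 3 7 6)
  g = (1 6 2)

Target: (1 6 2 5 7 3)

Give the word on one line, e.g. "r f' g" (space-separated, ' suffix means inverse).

r g r f r'

  after r: (1 4 5 2 6 3 7)
  after g: (1 4 5)(3 7 6)
  after r: (1 5 4 2 6 7 3)
  after f: (1 3 4 5)
  after r': (1 6 2 5 7 3)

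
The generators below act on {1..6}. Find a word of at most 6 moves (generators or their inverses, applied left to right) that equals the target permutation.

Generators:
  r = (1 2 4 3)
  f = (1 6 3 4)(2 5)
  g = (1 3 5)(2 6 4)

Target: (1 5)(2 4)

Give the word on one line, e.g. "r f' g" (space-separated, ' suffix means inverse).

f g' f' f' f'

  after f: (1 6 3 4)(2 5)
  after g': (1 2 3 6)(4 5)
  after f': (1 5 3)(2 6 4)
  after f': (1 2)(3 4 5 6)
  after f': (1 5)(2 4)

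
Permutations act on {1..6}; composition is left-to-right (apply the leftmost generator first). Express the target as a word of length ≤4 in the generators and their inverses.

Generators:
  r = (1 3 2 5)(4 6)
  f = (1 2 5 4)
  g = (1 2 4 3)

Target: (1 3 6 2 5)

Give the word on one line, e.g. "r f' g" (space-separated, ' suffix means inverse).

g' r' g'

  after g': (1 3 4 2)
  after r': (2 5)(3 6 4)
  after g': (1 3 6 2 5)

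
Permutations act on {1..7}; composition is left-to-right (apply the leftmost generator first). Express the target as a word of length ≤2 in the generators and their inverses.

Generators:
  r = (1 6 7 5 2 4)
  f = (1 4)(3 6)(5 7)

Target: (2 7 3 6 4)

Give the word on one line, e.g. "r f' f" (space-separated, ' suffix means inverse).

r' f'

  after r': (1 4 2 5 7 6)
  after f': (2 7 3 6 4)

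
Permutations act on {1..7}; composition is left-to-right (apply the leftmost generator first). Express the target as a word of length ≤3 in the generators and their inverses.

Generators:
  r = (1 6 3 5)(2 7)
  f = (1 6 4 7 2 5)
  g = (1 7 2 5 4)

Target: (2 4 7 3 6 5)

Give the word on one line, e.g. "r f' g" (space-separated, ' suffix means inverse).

  after f: (1 6 4 7 2 5)
  after g: (1 6)(2 4)(5 7)
  after r': (2 4 7 3 6 5)

f g r'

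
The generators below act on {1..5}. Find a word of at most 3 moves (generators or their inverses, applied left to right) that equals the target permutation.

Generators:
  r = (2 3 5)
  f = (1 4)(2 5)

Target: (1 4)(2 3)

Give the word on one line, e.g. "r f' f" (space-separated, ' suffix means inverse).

  after f': (1 4)(2 5)
  after r': (1 4)(2 3)

f' r'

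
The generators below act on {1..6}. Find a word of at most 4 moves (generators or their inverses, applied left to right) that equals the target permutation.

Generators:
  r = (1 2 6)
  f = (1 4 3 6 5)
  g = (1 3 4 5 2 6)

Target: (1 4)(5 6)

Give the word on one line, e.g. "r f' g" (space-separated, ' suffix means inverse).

  after g': (1 6 2 5 4 3)
  after r: (2 5 4 3)
  after g: (1 3 6)
  after f': (1 4)(5 6)

g' r g f'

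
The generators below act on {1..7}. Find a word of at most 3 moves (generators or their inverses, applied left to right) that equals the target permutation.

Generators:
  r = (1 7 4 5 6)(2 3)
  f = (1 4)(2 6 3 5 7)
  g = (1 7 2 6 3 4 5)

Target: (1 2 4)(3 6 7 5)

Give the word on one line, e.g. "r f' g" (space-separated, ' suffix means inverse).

r g

  after r: (1 7 4 5 6)(2 3)
  after g: (1 2 4)(3 6 7 5)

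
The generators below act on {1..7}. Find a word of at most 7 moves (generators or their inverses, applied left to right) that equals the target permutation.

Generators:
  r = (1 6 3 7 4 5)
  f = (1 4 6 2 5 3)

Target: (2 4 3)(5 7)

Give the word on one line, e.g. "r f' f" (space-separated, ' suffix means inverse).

r f' r f f

  after r: (1 6 3 7 4 5)
  after f': (1 4 2 6 5 3 7)
  after r: (1 5 7 6)(2 3 4)
  after f: (1 3 6 4 5 7 2)
  after f: (2 4 3)(5 7)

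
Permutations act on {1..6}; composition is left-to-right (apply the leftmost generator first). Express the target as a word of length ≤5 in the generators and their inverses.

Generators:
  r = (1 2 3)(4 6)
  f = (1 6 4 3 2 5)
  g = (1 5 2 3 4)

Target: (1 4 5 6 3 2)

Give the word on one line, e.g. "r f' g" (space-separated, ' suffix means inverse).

f' g f' f'

  after f': (1 5 2 3 4 6)
  after g: (1 2 4 6 5 3)
  after f': (1 3 5 4)(2 6)
  after f': (1 4 5 6 3 2)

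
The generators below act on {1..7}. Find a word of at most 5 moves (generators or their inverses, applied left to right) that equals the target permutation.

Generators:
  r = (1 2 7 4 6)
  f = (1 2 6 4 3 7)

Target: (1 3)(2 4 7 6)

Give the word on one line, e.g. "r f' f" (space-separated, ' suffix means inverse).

f' f' r

  after f': (1 7 3 4 6 2)
  after f': (1 3 6)(2 7 4)
  after r: (1 3)(2 4 7 6)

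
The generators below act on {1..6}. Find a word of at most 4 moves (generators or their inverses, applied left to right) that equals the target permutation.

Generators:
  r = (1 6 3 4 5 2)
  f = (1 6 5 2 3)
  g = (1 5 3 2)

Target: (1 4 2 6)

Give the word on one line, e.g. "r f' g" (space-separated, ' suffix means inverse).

  after r': (1 2 5 4 3 6)
  after g': (1 3 6 2)(4 5)
  after r: (1 4 2 6)

r' g' r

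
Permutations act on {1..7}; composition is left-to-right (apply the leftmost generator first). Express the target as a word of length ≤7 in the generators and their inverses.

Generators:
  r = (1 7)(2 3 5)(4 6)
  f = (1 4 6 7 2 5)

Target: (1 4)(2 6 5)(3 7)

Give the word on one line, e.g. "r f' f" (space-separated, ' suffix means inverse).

  after r: (1 7)(2 3 5)(4 6)
  after r: (2 5 3)
  after f: (1 4 6 7 2)(3 5)
  after r: (1 6)(2 7 3)
  after f': (1 4)(2 6 5)(3 7)

r r f r f'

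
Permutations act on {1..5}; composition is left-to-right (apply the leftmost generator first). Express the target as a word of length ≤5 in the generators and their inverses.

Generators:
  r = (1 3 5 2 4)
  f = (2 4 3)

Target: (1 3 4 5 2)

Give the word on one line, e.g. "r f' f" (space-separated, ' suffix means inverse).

  after r: (1 3 5 2 4)
  after f': (1 4)(3 5)
  after r: (2 4 3)
  after r: (1 3 4 5 2)

r f' r r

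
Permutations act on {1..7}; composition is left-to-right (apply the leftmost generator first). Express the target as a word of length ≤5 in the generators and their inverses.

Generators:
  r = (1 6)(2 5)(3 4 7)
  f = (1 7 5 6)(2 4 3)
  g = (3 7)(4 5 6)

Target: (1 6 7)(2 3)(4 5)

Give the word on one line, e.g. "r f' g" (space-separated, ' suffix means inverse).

  after r': (1 6)(2 5)(3 7 4)
  after g': (1 5 2 4 7 6)
  after f: (1 6 7)(2 3)(4 5)

r' g' f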